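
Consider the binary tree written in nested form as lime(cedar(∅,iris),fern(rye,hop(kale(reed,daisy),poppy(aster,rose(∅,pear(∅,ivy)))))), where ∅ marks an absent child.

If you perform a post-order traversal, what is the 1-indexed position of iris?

Post-order visits the left subtree, then the right subtree, then the node.
At lime: go left to cedar.
  At cedar: no left child.
  At cedar: go right to iris.
    iris is a leaf — visit iris.
  Visit cedar.
At lime: go right to fern.
  At fern: go left to rye.
    rye is a leaf — visit rye.
  At fern: go right to hop.
    At hop: go left to kale.
      At kale: go left to reed.
        reed is a leaf — visit reed.
      At kale: go right to daisy.
        daisy is a leaf — visit daisy.
      Visit kale.
    At hop: go right to poppy.
      At poppy: go left to aster.
        aster is a leaf — visit aster.
      At poppy: go right to rose.
        At rose: no left child.
        At rose: go right to pear.
          At pear: no left child.
          At pear: go right to ivy.
            ivy is a leaf — visit ivy.
          Visit pear.
        Visit rose.
      Visit poppy.
    Visit hop.
  Visit fern.
Visit lime.
Full post-order sequence: iris, cedar, rye, reed, daisy, kale, aster, ivy, pear, rose, poppy, hop, fern, lime.

1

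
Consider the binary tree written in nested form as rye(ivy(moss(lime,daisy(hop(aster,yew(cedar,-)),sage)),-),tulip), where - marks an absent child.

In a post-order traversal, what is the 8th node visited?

Post-order visits the left subtree, then the right subtree, then the node.
At rye: go left to ivy.
  At ivy: go left to moss.
    At moss: go left to lime.
      lime is a leaf — visit lime.
    At moss: go right to daisy.
      At daisy: go left to hop.
        At hop: go left to aster.
          aster is a leaf — visit aster.
        At hop: go right to yew.
          At yew: go left to cedar.
            cedar is a leaf — visit cedar.
          At yew: no right child.
          Visit yew.
        Visit hop.
      At daisy: go right to sage.
        sage is a leaf — visit sage.
      Visit daisy.
    Visit moss.
  At ivy: no right child.
  Visit ivy.
At rye: go right to tulip.
  tulip is a leaf — visit tulip.
Visit rye.
Full post-order sequence: lime, aster, cedar, yew, hop, sage, daisy, moss, ivy, tulip, rye.

moss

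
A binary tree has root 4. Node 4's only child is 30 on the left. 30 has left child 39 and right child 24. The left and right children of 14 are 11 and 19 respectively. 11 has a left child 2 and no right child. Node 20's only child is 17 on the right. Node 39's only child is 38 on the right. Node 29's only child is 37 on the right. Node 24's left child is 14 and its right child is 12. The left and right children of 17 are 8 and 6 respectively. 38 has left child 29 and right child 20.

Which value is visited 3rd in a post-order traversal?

Post-order visits the left subtree, then the right subtree, then the node.
At 4: go left to 30.
  At 30: go left to 39.
    At 39: no left child.
    At 39: go right to 38.
      At 38: go left to 29.
        At 29: no left child.
        At 29: go right to 37.
          37 is a leaf — visit 37.
        Visit 29.
      At 38: go right to 20.
        At 20: no left child.
        At 20: go right to 17.
          At 17: go left to 8.
            8 is a leaf — visit 8.
          At 17: go right to 6.
            6 is a leaf — visit 6.
          Visit 17.
        Visit 20.
      Visit 38.
    Visit 39.
  At 30: go right to 24.
    At 24: go left to 14.
      At 14: go left to 11.
        At 11: go left to 2.
          2 is a leaf — visit 2.
        At 11: no right child.
        Visit 11.
      At 14: go right to 19.
        19 is a leaf — visit 19.
      Visit 14.
    At 24: go right to 12.
      12 is a leaf — visit 12.
    Visit 24.
  Visit 30.
At 4: no right child.
Visit 4.
Full post-order sequence: 37, 29, 8, 6, 17, 20, 38, 39, 2, 11, 19, 14, 12, 24, 30, 4.

8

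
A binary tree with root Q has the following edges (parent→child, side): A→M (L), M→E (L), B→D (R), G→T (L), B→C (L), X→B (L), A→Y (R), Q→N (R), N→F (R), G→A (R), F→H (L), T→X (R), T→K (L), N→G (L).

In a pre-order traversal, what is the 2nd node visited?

N

Pre-order visits the node, then its left subtree, then its right subtree.
Visit Q.
At Q: no left child.
At Q: go right to N.
  Visit N.
  At N: go left to G.
    Visit G.
    At G: go left to T.
      Visit T.
      At T: go left to K.
        K is a leaf — visit K.
      At T: go right to X.
        Visit X.
        At X: go left to B.
          Visit B.
          At B: go left to C.
            C is a leaf — visit C.
          At B: go right to D.
            D is a leaf — visit D.
        At X: no right child.
    At G: go right to A.
      Visit A.
      At A: go left to M.
        Visit M.
        At M: go left to E.
          E is a leaf — visit E.
        At M: no right child.
      At A: go right to Y.
        Y is a leaf — visit Y.
  At N: go right to F.
    Visit F.
    At F: go left to H.
      H is a leaf — visit H.
    At F: no right child.
Full pre-order sequence: Q, N, G, T, K, X, B, C, D, A, M, E, Y, F, H.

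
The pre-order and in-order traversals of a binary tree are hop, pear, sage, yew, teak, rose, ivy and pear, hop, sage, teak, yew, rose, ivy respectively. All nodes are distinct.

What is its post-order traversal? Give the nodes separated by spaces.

pear teak ivy rose yew sage hop

The first element of pre-order is the root; it splits in-order into left and right subtrees.
Root hop: left subtree has 1 node {pear}, right has 5 {sage, teak, yew, rose, ivy}.
  Root sage: left subtree has 0 nodes { }, right has 4 {teak, yew, rose, ivy}.
    Root yew: left subtree has 1 node {teak}, right has 2 {rose, ivy}.
      Root rose: left subtree has 0 nodes { }, right has 1 {ivy}.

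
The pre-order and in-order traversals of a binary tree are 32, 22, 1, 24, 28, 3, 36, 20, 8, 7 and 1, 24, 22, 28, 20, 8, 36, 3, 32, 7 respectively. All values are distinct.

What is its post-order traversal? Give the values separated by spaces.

The first element of pre-order is the root; it splits in-order into left and right subtrees.
Root 32: left subtree has 8 nodes {1, 24, 22, 28, 20, 8, 36, 3}, right has 1 {7}.
  Root 22: left subtree has 2 nodes {1, 24}, right has 5 {28, 20, 8, 36, 3}.
    Root 1: left subtree has 0 nodes { }, right has 1 {24}.
    Root 28: left subtree has 0 nodes { }, right has 4 {20, 8, 36, 3}.
      Root 3: left subtree has 3 nodes {20, 8, 36}, right has 0 { }.
        Root 36: left subtree has 2 nodes {20, 8}, right has 0 { }.
          Root 20: left subtree has 0 nodes { }, right has 1 {8}.

24 1 8 20 36 3 28 22 7 32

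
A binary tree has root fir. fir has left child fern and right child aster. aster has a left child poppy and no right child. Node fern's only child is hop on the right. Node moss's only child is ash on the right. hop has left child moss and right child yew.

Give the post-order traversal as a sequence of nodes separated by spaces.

ash moss yew hop fern poppy aster fir

Post-order visits the left subtree, then the right subtree, then the node.
At fir: go left to fern.
  At fern: no left child.
  At fern: go right to hop.
    At hop: go left to moss.
      At moss: no left child.
      At moss: go right to ash.
        ash is a leaf — visit ash.
      Visit moss.
    At hop: go right to yew.
      yew is a leaf — visit yew.
    Visit hop.
  Visit fern.
At fir: go right to aster.
  At aster: go left to poppy.
    poppy is a leaf — visit poppy.
  At aster: no right child.
  Visit aster.
Visit fir.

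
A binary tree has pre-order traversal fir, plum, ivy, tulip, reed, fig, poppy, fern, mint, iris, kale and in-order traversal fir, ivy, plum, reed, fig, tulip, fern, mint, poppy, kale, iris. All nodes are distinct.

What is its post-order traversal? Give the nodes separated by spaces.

The first element of pre-order is the root; it splits in-order into left and right subtrees.
Root fir: left subtree has 0 nodes { }, right has 10 {ivy, plum, reed, fig, tulip, fern, mint, poppy, kale, iris}.
  Root plum: left subtree has 1 node {ivy}, right has 8 {reed, fig, tulip, fern, mint, poppy, kale, iris}.
    Root tulip: left subtree has 2 nodes {reed, fig}, right has 5 {fern, mint, poppy, kale, iris}.
      Root reed: left subtree has 0 nodes { }, right has 1 {fig}.
      Root poppy: left subtree has 2 nodes {fern, mint}, right has 2 {kale, iris}.
        Root fern: left subtree has 0 nodes { }, right has 1 {mint}.
        Root iris: left subtree has 1 node {kale}, right has 0 { }.

ivy fig reed mint fern kale iris poppy tulip plum fir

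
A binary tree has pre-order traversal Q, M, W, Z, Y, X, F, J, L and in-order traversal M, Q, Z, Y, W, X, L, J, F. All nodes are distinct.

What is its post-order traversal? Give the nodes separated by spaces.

M Y Z L J F X W Q

The first element of pre-order is the root; it splits in-order into left and right subtrees.
Root Q: left subtree has 1 node {M}, right has 7 {Z, Y, W, X, L, J, F}.
  Root W: left subtree has 2 nodes {Z, Y}, right has 4 {X, L, J, F}.
    Root Z: left subtree has 0 nodes { }, right has 1 {Y}.
    Root X: left subtree has 0 nodes { }, right has 3 {L, J, F}.
      Root F: left subtree has 2 nodes {L, J}, right has 0 { }.
        Root J: left subtree has 1 node {L}, right has 0 { }.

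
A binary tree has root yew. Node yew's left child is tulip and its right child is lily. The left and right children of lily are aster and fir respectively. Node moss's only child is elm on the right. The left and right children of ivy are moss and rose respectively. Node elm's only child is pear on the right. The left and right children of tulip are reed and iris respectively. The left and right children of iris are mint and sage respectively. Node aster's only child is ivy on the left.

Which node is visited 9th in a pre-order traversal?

ivy

Pre-order visits the node, then its left subtree, then its right subtree.
Visit yew.
At yew: go left to tulip.
  Visit tulip.
  At tulip: go left to reed.
    reed is a leaf — visit reed.
  At tulip: go right to iris.
    Visit iris.
    At iris: go left to mint.
      mint is a leaf — visit mint.
    At iris: go right to sage.
      sage is a leaf — visit sage.
At yew: go right to lily.
  Visit lily.
  At lily: go left to aster.
    Visit aster.
    At aster: go left to ivy.
      Visit ivy.
      At ivy: go left to moss.
        Visit moss.
        At moss: no left child.
        At moss: go right to elm.
          Visit elm.
          At elm: no left child.
          At elm: go right to pear.
            pear is a leaf — visit pear.
      At ivy: go right to rose.
        rose is a leaf — visit rose.
    At aster: no right child.
  At lily: go right to fir.
    fir is a leaf — visit fir.
Full pre-order sequence: yew, tulip, reed, iris, mint, sage, lily, aster, ivy, moss, elm, pear, rose, fir.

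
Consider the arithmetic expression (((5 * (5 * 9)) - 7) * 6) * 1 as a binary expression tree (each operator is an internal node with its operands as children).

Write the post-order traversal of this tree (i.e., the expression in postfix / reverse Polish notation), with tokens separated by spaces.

5 5 9 * * 7 - 6 * 1 *

Post-order on an expression tree gives postfix notation: for each operator, emit left operand, right operand, then the operator.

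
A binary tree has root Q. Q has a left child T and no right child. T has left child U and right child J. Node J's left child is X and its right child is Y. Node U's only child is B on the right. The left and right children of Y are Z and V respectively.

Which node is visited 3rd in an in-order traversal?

T

In-order visits the left subtree, then the node, then the right subtree.
At Q: go left to T.
  At T: go left to U.
    At U: no left child.
    Visit U.
    At U: go right to B.
      B is a leaf — visit B.
  Visit T.
  At T: go right to J.
    At J: go left to X.
      X is a leaf — visit X.
    Visit J.
    At J: go right to Y.
      At Y: go left to Z.
        Z is a leaf — visit Z.
      Visit Y.
      At Y: go right to V.
        V is a leaf — visit V.
Visit Q.
At Q: no right child.
Full in-order sequence: U, B, T, X, J, Z, Y, V, Q.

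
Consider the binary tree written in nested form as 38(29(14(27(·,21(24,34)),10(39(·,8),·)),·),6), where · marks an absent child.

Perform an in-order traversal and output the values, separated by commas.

In-order visits the left subtree, then the node, then the right subtree.
At 38: go left to 29.
  At 29: go left to 14.
    At 14: go left to 27.
      At 27: no left child.
      Visit 27.
      At 27: go right to 21.
        At 21: go left to 24.
          24 is a leaf — visit 24.
        Visit 21.
        At 21: go right to 34.
          34 is a leaf — visit 34.
    Visit 14.
    At 14: go right to 10.
      At 10: go left to 39.
        At 39: no left child.
        Visit 39.
        At 39: go right to 8.
          8 is a leaf — visit 8.
      Visit 10.
      At 10: no right child.
  Visit 29.
  At 29: no right child.
Visit 38.
At 38: go right to 6.
  6 is a leaf — visit 6.

27, 24, 21, 34, 14, 39, 8, 10, 29, 38, 6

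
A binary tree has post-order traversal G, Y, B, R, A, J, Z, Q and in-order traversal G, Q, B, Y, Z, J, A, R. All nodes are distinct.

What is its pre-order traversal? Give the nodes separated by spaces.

The last element of post-order is the root; it splits in-order into left and right subtrees.
Root Q: left subtree has 1 node {G}, right has 6 {B, Y, Z, J, A, R}.
  Root Z: left subtree has 2 nodes {B, Y}, right has 3 {J, A, R}.
    Root B: left subtree has 0 nodes { }, right has 1 {Y}.
    Root J: left subtree has 0 nodes { }, right has 2 {A, R}.
      Root A: left subtree has 0 nodes { }, right has 1 {R}.

Q G Z B Y J A R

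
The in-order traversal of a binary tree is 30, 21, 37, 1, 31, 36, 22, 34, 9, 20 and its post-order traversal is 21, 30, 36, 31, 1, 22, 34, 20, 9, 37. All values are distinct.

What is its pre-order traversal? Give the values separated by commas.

37, 30, 21, 9, 34, 22, 1, 31, 36, 20

The last element of post-order is the root; it splits in-order into left and right subtrees.
Root 37: left subtree has 2 nodes {30, 21}, right has 7 {1, 31, 36, 22, 34, 9, 20}.
  Root 30: left subtree has 0 nodes { }, right has 1 {21}.
  Root 9: left subtree has 5 nodes {1, 31, 36, 22, 34}, right has 1 {20}.
    Root 34: left subtree has 4 nodes {1, 31, 36, 22}, right has 0 { }.
      Root 22: left subtree has 3 nodes {1, 31, 36}, right has 0 { }.
        Root 1: left subtree has 0 nodes { }, right has 2 {31, 36}.
          Root 31: left subtree has 0 nodes { }, right has 1 {36}.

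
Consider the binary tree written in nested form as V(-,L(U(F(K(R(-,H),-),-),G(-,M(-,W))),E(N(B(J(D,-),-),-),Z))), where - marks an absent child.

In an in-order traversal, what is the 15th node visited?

In-order visits the left subtree, then the node, then the right subtree.
At V: no left child.
Visit V.
At V: go right to L.
  At L: go left to U.
    At U: go left to F.
      At F: go left to K.
        At K: go left to R.
          At R: no left child.
          Visit R.
          At R: go right to H.
            H is a leaf — visit H.
        Visit K.
        At K: no right child.
      Visit F.
      At F: no right child.
    Visit U.
    At U: go right to G.
      At G: no left child.
      Visit G.
      At G: go right to M.
        At M: no left child.
        Visit M.
        At M: go right to W.
          W is a leaf — visit W.
  Visit L.
  At L: go right to E.
    At E: go left to N.
      At N: go left to B.
        At B: go left to J.
          At J: go left to D.
            D is a leaf — visit D.
          Visit J.
          At J: no right child.
        Visit B.
        At B: no right child.
      Visit N.
      At N: no right child.
    Visit E.
    At E: go right to Z.
      Z is a leaf — visit Z.
Full in-order sequence: V, R, H, K, F, U, G, M, W, L, D, J, B, N, E, Z.

E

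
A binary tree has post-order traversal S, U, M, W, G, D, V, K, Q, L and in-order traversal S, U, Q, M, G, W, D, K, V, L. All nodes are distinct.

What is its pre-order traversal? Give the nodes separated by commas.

L, Q, U, S, K, D, G, M, W, V

The last element of post-order is the root; it splits in-order into left and right subtrees.
Root L: left subtree has 9 nodes {S, U, Q, M, G, W, D, K, V}, right has 0 { }.
  Root Q: left subtree has 2 nodes {S, U}, right has 6 {M, G, W, D, K, V}.
    Root U: left subtree has 1 node {S}, right has 0 { }.
    Root K: left subtree has 4 nodes {M, G, W, D}, right has 1 {V}.
      Root D: left subtree has 3 nodes {M, G, W}, right has 0 { }.
        Root G: left subtree has 1 node {M}, right has 1 {W}.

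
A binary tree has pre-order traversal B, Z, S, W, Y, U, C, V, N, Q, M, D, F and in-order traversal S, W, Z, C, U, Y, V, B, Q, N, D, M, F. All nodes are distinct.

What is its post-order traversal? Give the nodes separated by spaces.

The first element of pre-order is the root; it splits in-order into left and right subtrees.
Root B: left subtree has 7 nodes {S, W, Z, C, U, Y, V}, right has 5 {Q, N, D, M, F}.
  Root Z: left subtree has 2 nodes {S, W}, right has 4 {C, U, Y, V}.
    Root S: left subtree has 0 nodes { }, right has 1 {W}.
    Root Y: left subtree has 2 nodes {C, U}, right has 1 {V}.
      Root U: left subtree has 1 node {C}, right has 0 { }.
  Root N: left subtree has 1 node {Q}, right has 3 {D, M, F}.
    Root M: left subtree has 1 node {D}, right has 1 {F}.

W S C U V Y Z Q D F M N B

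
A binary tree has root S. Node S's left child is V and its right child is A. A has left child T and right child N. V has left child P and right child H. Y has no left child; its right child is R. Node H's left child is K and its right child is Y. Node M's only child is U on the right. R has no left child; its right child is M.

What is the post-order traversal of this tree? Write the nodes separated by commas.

Post-order visits the left subtree, then the right subtree, then the node.
At S: go left to V.
  At V: go left to P.
    P is a leaf — visit P.
  At V: go right to H.
    At H: go left to K.
      K is a leaf — visit K.
    At H: go right to Y.
      At Y: no left child.
      At Y: go right to R.
        At R: no left child.
        At R: go right to M.
          At M: no left child.
          At M: go right to U.
            U is a leaf — visit U.
          Visit M.
        Visit R.
      Visit Y.
    Visit H.
  Visit V.
At S: go right to A.
  At A: go left to T.
    T is a leaf — visit T.
  At A: go right to N.
    N is a leaf — visit N.
  Visit A.
Visit S.

P, K, U, M, R, Y, H, V, T, N, A, S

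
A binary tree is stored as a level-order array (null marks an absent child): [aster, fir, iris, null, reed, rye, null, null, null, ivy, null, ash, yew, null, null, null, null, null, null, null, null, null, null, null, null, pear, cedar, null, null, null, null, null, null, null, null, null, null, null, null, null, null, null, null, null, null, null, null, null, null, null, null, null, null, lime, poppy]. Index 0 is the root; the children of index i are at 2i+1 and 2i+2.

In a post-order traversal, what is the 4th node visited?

ash

Post-order visits the left subtree, then the right subtree, then the node.
At aster: go left to fir.
  At fir: no left child.
  At fir: go right to reed.
    At reed: go left to ivy.
      ivy is a leaf — visit ivy.
    At reed: no right child.
    Visit reed.
  Visit fir.
At aster: go right to iris.
  At iris: go left to rye.
    At rye: go left to ash.
      ash is a leaf — visit ash.
    At rye: go right to yew.
      At yew: go left to pear.
        pear is a leaf — visit pear.
      At yew: go right to cedar.
        At cedar: go left to lime.
          lime is a leaf — visit lime.
        At cedar: go right to poppy.
          poppy is a leaf — visit poppy.
        Visit cedar.
      Visit yew.
    Visit rye.
  At iris: no right child.
  Visit iris.
Visit aster.
Full post-order sequence: ivy, reed, fir, ash, pear, lime, poppy, cedar, yew, rye, iris, aster.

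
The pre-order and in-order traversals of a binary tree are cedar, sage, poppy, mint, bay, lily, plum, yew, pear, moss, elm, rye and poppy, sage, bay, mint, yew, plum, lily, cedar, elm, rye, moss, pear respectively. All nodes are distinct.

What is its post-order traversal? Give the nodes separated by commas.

The first element of pre-order is the root; it splits in-order into left and right subtrees.
Root cedar: left subtree has 7 nodes {poppy, sage, bay, mint, yew, plum, lily}, right has 4 {elm, rye, moss, pear}.
  Root sage: left subtree has 1 node {poppy}, right has 5 {bay, mint, yew, plum, lily}.
    Root mint: left subtree has 1 node {bay}, right has 3 {yew, plum, lily}.
      Root lily: left subtree has 2 nodes {yew, plum}, right has 0 { }.
        Root plum: left subtree has 1 node {yew}, right has 0 { }.
  Root pear: left subtree has 3 nodes {elm, rye, moss}, right has 0 { }.
    Root moss: left subtree has 2 nodes {elm, rye}, right has 0 { }.
      Root elm: left subtree has 0 nodes { }, right has 1 {rye}.

poppy, bay, yew, plum, lily, mint, sage, rye, elm, moss, pear, cedar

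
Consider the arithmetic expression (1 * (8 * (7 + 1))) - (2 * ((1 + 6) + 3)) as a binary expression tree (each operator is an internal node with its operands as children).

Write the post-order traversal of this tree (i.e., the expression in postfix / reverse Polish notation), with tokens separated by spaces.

1 8 7 1 + * * 2 1 6 + 3 + * -

Post-order on an expression tree gives postfix notation: for each operator, emit left operand, right operand, then the operator.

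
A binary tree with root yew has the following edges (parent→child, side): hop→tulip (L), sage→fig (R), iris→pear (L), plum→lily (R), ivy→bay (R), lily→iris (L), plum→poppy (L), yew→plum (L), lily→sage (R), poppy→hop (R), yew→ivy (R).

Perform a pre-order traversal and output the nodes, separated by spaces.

Pre-order visits the node, then its left subtree, then its right subtree.
Visit yew.
At yew: go left to plum.
  Visit plum.
  At plum: go left to poppy.
    Visit poppy.
    At poppy: no left child.
    At poppy: go right to hop.
      Visit hop.
      At hop: go left to tulip.
        tulip is a leaf — visit tulip.
      At hop: no right child.
  At plum: go right to lily.
    Visit lily.
    At lily: go left to iris.
      Visit iris.
      At iris: go left to pear.
        pear is a leaf — visit pear.
      At iris: no right child.
    At lily: go right to sage.
      Visit sage.
      At sage: no left child.
      At sage: go right to fig.
        fig is a leaf — visit fig.
At yew: go right to ivy.
  Visit ivy.
  At ivy: no left child.
  At ivy: go right to bay.
    bay is a leaf — visit bay.

yew plum poppy hop tulip lily iris pear sage fig ivy bay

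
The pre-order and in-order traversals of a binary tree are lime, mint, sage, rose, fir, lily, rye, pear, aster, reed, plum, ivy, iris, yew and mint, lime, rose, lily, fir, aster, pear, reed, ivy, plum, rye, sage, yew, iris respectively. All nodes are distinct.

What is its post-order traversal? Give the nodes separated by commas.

mint, lily, aster, ivy, plum, reed, pear, rye, fir, rose, yew, iris, sage, lime

The first element of pre-order is the root; it splits in-order into left and right subtrees.
Root lime: left subtree has 1 node {mint}, right has 12 {rose, lily, fir, aster, pear, reed, ivy, plum, rye, sage, yew, iris}.
  Root sage: left subtree has 9 nodes {rose, lily, fir, aster, pear, reed, ivy, plum, rye}, right has 2 {yew, iris}.
    Root rose: left subtree has 0 nodes { }, right has 8 {lily, fir, aster, pear, reed, ivy, plum, rye}.
      Root fir: left subtree has 1 node {lily}, right has 6 {aster, pear, reed, ivy, plum, rye}.
        Root rye: left subtree has 5 nodes {aster, pear, reed, ivy, plum}, right has 0 { }.
          Root pear: left subtree has 1 node {aster}, right has 3 {reed, ivy, plum}.
            Root reed: left subtree has 0 nodes { }, right has 2 {ivy, plum}.
              Root plum: left subtree has 1 node {ivy}, right has 0 { }.
    Root iris: left subtree has 1 node {yew}, right has 0 { }.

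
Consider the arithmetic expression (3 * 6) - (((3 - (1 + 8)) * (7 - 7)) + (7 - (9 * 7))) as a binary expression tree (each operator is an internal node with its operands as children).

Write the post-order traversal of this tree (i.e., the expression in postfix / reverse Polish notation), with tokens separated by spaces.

Post-order on an expression tree gives postfix notation: for each operator, emit left operand, right operand, then the operator.

3 6 * 3 1 8 + - 7 7 - * 7 9 7 * - + -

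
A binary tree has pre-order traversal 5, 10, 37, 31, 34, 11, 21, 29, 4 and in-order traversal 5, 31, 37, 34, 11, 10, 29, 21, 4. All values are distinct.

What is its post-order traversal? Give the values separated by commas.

31, 11, 34, 37, 29, 4, 21, 10, 5

The first element of pre-order is the root; it splits in-order into left and right subtrees.
Root 5: left subtree has 0 nodes { }, right has 8 {31, 37, 34, 11, 10, 29, 21, 4}.
  Root 10: left subtree has 4 nodes {31, 37, 34, 11}, right has 3 {29, 21, 4}.
    Root 37: left subtree has 1 node {31}, right has 2 {34, 11}.
      Root 34: left subtree has 0 nodes { }, right has 1 {11}.
    Root 21: left subtree has 1 node {29}, right has 1 {4}.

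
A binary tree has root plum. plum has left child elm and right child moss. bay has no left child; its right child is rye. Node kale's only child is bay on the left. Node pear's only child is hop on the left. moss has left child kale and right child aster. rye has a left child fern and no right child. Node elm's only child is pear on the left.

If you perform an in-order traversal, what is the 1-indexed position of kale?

In-order visits the left subtree, then the node, then the right subtree.
At plum: go left to elm.
  At elm: go left to pear.
    At pear: go left to hop.
      hop is a leaf — visit hop.
    Visit pear.
    At pear: no right child.
  Visit elm.
  At elm: no right child.
Visit plum.
At plum: go right to moss.
  At moss: go left to kale.
    At kale: go left to bay.
      At bay: no left child.
      Visit bay.
      At bay: go right to rye.
        At rye: go left to fern.
          fern is a leaf — visit fern.
        Visit rye.
        At rye: no right child.
    Visit kale.
    At kale: no right child.
  Visit moss.
  At moss: go right to aster.
    aster is a leaf — visit aster.
Full in-order sequence: hop, pear, elm, plum, bay, fern, rye, kale, moss, aster.

8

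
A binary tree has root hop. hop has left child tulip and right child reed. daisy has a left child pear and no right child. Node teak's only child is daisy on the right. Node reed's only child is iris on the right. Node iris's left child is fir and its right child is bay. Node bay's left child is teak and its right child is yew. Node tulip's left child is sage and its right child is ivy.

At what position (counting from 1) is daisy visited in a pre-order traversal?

Pre-order visits the node, then its left subtree, then its right subtree.
Visit hop.
At hop: go left to tulip.
  Visit tulip.
  At tulip: go left to sage.
    sage is a leaf — visit sage.
  At tulip: go right to ivy.
    ivy is a leaf — visit ivy.
At hop: go right to reed.
  Visit reed.
  At reed: no left child.
  At reed: go right to iris.
    Visit iris.
    At iris: go left to fir.
      fir is a leaf — visit fir.
    At iris: go right to bay.
      Visit bay.
      At bay: go left to teak.
        Visit teak.
        At teak: no left child.
        At teak: go right to daisy.
          Visit daisy.
          At daisy: go left to pear.
            pear is a leaf — visit pear.
          At daisy: no right child.
      At bay: go right to yew.
        yew is a leaf — visit yew.
Full pre-order sequence: hop, tulip, sage, ivy, reed, iris, fir, bay, teak, daisy, pear, yew.

10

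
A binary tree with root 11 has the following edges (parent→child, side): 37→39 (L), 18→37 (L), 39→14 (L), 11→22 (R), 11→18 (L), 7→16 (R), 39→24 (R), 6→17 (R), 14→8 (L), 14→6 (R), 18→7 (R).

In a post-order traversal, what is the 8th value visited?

16

Post-order visits the left subtree, then the right subtree, then the node.
At 11: go left to 18.
  At 18: go left to 37.
    At 37: go left to 39.
      At 39: go left to 14.
        At 14: go left to 8.
          8 is a leaf — visit 8.
        At 14: go right to 6.
          At 6: no left child.
          At 6: go right to 17.
            17 is a leaf — visit 17.
          Visit 6.
        Visit 14.
      At 39: go right to 24.
        24 is a leaf — visit 24.
      Visit 39.
    At 37: no right child.
    Visit 37.
  At 18: go right to 7.
    At 7: no left child.
    At 7: go right to 16.
      16 is a leaf — visit 16.
    Visit 7.
  Visit 18.
At 11: go right to 22.
  22 is a leaf — visit 22.
Visit 11.
Full post-order sequence: 8, 17, 6, 14, 24, 39, 37, 16, 7, 18, 22, 11.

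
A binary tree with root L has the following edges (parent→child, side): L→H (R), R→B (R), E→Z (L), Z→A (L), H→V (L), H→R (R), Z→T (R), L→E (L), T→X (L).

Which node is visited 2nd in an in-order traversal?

In-order visits the left subtree, then the node, then the right subtree.
At L: go left to E.
  At E: go left to Z.
    At Z: go left to A.
      A is a leaf — visit A.
    Visit Z.
    At Z: go right to T.
      At T: go left to X.
        X is a leaf — visit X.
      Visit T.
      At T: no right child.
  Visit E.
  At E: no right child.
Visit L.
At L: go right to H.
  At H: go left to V.
    V is a leaf — visit V.
  Visit H.
  At H: go right to R.
    At R: no left child.
    Visit R.
    At R: go right to B.
      B is a leaf — visit B.
Full in-order sequence: A, Z, X, T, E, L, V, H, R, B.

Z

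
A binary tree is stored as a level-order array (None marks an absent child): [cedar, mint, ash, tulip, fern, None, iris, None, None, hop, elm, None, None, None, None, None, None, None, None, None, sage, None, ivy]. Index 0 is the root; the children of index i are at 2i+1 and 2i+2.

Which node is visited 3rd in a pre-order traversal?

Pre-order visits the node, then its left subtree, then its right subtree.
Visit cedar.
At cedar: go left to mint.
  Visit mint.
  At mint: go left to tulip.
    tulip is a leaf — visit tulip.
  At mint: go right to fern.
    Visit fern.
    At fern: go left to hop.
      Visit hop.
      At hop: no left child.
      At hop: go right to sage.
        sage is a leaf — visit sage.
    At fern: go right to elm.
      Visit elm.
      At elm: no left child.
      At elm: go right to ivy.
        ivy is a leaf — visit ivy.
At cedar: go right to ash.
  Visit ash.
  At ash: no left child.
  At ash: go right to iris.
    iris is a leaf — visit iris.
Full pre-order sequence: cedar, mint, tulip, fern, hop, sage, elm, ivy, ash, iris.

tulip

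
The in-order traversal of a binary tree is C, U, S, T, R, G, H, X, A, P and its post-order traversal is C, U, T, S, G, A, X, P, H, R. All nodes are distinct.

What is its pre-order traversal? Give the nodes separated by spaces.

The last element of post-order is the root; it splits in-order into left and right subtrees.
Root R: left subtree has 4 nodes {C, U, S, T}, right has 5 {G, H, X, A, P}.
  Root S: left subtree has 2 nodes {C, U}, right has 1 {T}.
    Root U: left subtree has 1 node {C}, right has 0 { }.
  Root H: left subtree has 1 node {G}, right has 3 {X, A, P}.
    Root P: left subtree has 2 nodes {X, A}, right has 0 { }.
      Root X: left subtree has 0 nodes { }, right has 1 {A}.

R S U C T H G P X A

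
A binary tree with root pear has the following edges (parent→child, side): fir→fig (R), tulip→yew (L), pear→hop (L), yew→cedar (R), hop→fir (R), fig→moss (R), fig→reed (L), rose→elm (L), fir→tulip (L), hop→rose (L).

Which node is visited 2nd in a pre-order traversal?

Pre-order visits the node, then its left subtree, then its right subtree.
Visit pear.
At pear: go left to hop.
  Visit hop.
  At hop: go left to rose.
    Visit rose.
    At rose: go left to elm.
      elm is a leaf — visit elm.
    At rose: no right child.
  At hop: go right to fir.
    Visit fir.
    At fir: go left to tulip.
      Visit tulip.
      At tulip: go left to yew.
        Visit yew.
        At yew: no left child.
        At yew: go right to cedar.
          cedar is a leaf — visit cedar.
      At tulip: no right child.
    At fir: go right to fig.
      Visit fig.
      At fig: go left to reed.
        reed is a leaf — visit reed.
      At fig: go right to moss.
        moss is a leaf — visit moss.
At pear: no right child.
Full pre-order sequence: pear, hop, rose, elm, fir, tulip, yew, cedar, fig, reed, moss.

hop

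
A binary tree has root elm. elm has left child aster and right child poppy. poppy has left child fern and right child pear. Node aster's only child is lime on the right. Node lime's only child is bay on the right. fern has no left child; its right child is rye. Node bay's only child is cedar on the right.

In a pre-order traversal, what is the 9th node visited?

pear

Pre-order visits the node, then its left subtree, then its right subtree.
Visit elm.
At elm: go left to aster.
  Visit aster.
  At aster: no left child.
  At aster: go right to lime.
    Visit lime.
    At lime: no left child.
    At lime: go right to bay.
      Visit bay.
      At bay: no left child.
      At bay: go right to cedar.
        cedar is a leaf — visit cedar.
At elm: go right to poppy.
  Visit poppy.
  At poppy: go left to fern.
    Visit fern.
    At fern: no left child.
    At fern: go right to rye.
      rye is a leaf — visit rye.
  At poppy: go right to pear.
    pear is a leaf — visit pear.
Full pre-order sequence: elm, aster, lime, bay, cedar, poppy, fern, rye, pear.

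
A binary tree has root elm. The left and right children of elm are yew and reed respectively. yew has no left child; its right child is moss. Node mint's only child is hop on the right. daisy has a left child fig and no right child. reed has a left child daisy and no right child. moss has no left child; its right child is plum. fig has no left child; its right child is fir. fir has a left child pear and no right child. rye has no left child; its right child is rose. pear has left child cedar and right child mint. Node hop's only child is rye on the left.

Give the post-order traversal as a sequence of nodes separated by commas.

Post-order visits the left subtree, then the right subtree, then the node.
At elm: go left to yew.
  At yew: no left child.
  At yew: go right to moss.
    At moss: no left child.
    At moss: go right to plum.
      plum is a leaf — visit plum.
    Visit moss.
  Visit yew.
At elm: go right to reed.
  At reed: go left to daisy.
    At daisy: go left to fig.
      At fig: no left child.
      At fig: go right to fir.
        At fir: go left to pear.
          At pear: go left to cedar.
            cedar is a leaf — visit cedar.
          At pear: go right to mint.
            At mint: no left child.
            At mint: go right to hop.
              At hop: go left to rye.
                At rye: no left child.
                At rye: go right to rose.
                  rose is a leaf — visit rose.
                Visit rye.
              At hop: no right child.
              Visit hop.
            Visit mint.
          Visit pear.
        At fir: no right child.
        Visit fir.
      Visit fig.
    At daisy: no right child.
    Visit daisy.
  At reed: no right child.
  Visit reed.
Visit elm.

plum, moss, yew, cedar, rose, rye, hop, mint, pear, fir, fig, daisy, reed, elm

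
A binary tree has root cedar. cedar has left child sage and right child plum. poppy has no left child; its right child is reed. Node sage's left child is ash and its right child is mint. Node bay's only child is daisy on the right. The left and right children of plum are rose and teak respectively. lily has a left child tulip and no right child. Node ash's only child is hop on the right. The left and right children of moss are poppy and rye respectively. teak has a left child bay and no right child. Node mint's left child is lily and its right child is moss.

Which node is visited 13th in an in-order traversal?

plum

In-order visits the left subtree, then the node, then the right subtree.
At cedar: go left to sage.
  At sage: go left to ash.
    At ash: no left child.
    Visit ash.
    At ash: go right to hop.
      hop is a leaf — visit hop.
  Visit sage.
  At sage: go right to mint.
    At mint: go left to lily.
      At lily: go left to tulip.
        tulip is a leaf — visit tulip.
      Visit lily.
      At lily: no right child.
    Visit mint.
    At mint: go right to moss.
      At moss: go left to poppy.
        At poppy: no left child.
        Visit poppy.
        At poppy: go right to reed.
          reed is a leaf — visit reed.
      Visit moss.
      At moss: go right to rye.
        rye is a leaf — visit rye.
Visit cedar.
At cedar: go right to plum.
  At plum: go left to rose.
    rose is a leaf — visit rose.
  Visit plum.
  At plum: go right to teak.
    At teak: go left to bay.
      At bay: no left child.
      Visit bay.
      At bay: go right to daisy.
        daisy is a leaf — visit daisy.
    Visit teak.
    At teak: no right child.
Full in-order sequence: ash, hop, sage, tulip, lily, mint, poppy, reed, moss, rye, cedar, rose, plum, bay, daisy, teak.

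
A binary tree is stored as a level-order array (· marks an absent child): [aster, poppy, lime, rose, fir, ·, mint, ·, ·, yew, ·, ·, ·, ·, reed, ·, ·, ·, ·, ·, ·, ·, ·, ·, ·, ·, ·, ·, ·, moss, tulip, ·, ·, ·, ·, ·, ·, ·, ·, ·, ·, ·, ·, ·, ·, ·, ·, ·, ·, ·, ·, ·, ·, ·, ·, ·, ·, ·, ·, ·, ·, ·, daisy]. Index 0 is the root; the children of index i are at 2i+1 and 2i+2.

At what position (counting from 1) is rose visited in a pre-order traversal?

Pre-order visits the node, then its left subtree, then its right subtree.
Visit aster.
At aster: go left to poppy.
  Visit poppy.
  At poppy: go left to rose.
    rose is a leaf — visit rose.
  At poppy: go right to fir.
    Visit fir.
    At fir: go left to yew.
      yew is a leaf — visit yew.
    At fir: no right child.
At aster: go right to lime.
  Visit lime.
  At lime: no left child.
  At lime: go right to mint.
    Visit mint.
    At mint: no left child.
    At mint: go right to reed.
      Visit reed.
      At reed: go left to moss.
        moss is a leaf — visit moss.
      At reed: go right to tulip.
        Visit tulip.
        At tulip: no left child.
        At tulip: go right to daisy.
          daisy is a leaf — visit daisy.
Full pre-order sequence: aster, poppy, rose, fir, yew, lime, mint, reed, moss, tulip, daisy.

3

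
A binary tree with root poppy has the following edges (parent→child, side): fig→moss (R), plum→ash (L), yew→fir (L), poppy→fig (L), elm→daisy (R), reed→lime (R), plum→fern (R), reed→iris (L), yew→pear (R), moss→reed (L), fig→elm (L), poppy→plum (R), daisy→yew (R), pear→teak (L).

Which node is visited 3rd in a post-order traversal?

Post-order visits the left subtree, then the right subtree, then the node.
At poppy: go left to fig.
  At fig: go left to elm.
    At elm: no left child.
    At elm: go right to daisy.
      At daisy: no left child.
      At daisy: go right to yew.
        At yew: go left to fir.
          fir is a leaf — visit fir.
        At yew: go right to pear.
          At pear: go left to teak.
            teak is a leaf — visit teak.
          At pear: no right child.
          Visit pear.
        Visit yew.
      Visit daisy.
    Visit elm.
  At fig: go right to moss.
    At moss: go left to reed.
      At reed: go left to iris.
        iris is a leaf — visit iris.
      At reed: go right to lime.
        lime is a leaf — visit lime.
      Visit reed.
    At moss: no right child.
    Visit moss.
  Visit fig.
At poppy: go right to plum.
  At plum: go left to ash.
    ash is a leaf — visit ash.
  At plum: go right to fern.
    fern is a leaf — visit fern.
  Visit plum.
Visit poppy.
Full post-order sequence: fir, teak, pear, yew, daisy, elm, iris, lime, reed, moss, fig, ash, fern, plum, poppy.

pear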